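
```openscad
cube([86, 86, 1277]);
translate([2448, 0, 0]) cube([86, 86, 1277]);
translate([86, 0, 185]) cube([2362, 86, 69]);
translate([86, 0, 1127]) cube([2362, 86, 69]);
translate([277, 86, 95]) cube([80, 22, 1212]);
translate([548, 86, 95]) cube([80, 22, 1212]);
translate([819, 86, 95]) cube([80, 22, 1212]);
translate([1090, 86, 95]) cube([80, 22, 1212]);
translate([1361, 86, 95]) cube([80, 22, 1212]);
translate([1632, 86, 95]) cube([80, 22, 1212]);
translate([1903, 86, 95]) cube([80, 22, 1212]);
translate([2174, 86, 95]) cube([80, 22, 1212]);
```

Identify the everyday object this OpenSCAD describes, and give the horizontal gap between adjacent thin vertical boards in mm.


A fence section. The picket gap is 191 mm.

Two posts, two rails, 8 pickets — a fence section. Span 2362 mm holds 8 pickets of 80 mm with 9 equal gaps: ⌊(2362 − 8·80) / 9⌋ = 191 mm.


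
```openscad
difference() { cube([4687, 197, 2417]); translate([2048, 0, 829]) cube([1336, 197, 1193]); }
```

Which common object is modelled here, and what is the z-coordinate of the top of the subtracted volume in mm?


A wall with a window opening. The window head height is 2022 mm.

A wall with a rectangular opening subtracted — a window. Sill at z = 829, opening 1193 mm tall, so the head is at 829 + 1193 = 2022 mm.


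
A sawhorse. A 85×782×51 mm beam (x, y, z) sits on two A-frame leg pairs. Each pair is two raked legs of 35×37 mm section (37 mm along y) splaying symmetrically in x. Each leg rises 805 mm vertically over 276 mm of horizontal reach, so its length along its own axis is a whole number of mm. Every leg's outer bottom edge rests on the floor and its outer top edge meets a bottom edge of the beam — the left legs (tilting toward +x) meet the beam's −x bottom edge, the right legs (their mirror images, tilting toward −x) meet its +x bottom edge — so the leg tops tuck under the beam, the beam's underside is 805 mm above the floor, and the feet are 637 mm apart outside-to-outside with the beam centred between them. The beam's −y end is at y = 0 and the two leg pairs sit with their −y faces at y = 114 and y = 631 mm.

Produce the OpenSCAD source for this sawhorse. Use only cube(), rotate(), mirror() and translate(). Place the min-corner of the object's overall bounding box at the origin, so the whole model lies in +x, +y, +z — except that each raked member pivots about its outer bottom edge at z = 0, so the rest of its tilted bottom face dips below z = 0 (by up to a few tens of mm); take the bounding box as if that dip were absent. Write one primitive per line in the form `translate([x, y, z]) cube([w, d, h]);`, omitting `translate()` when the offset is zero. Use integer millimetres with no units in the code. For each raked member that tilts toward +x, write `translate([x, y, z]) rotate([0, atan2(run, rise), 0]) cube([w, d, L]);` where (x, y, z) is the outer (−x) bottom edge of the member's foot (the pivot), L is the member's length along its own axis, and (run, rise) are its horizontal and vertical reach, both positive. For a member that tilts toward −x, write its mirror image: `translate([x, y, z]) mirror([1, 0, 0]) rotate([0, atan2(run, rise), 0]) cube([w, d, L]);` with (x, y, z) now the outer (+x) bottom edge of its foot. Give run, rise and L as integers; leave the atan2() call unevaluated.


translate([276, 0, 805]) cube([85, 782, 51]);
translate([0, 114, 0]) rotate([0, atan2(276, 805), 0]) cube([35, 37, 851]);
translate([637, 114, 0]) mirror([1, 0, 0]) rotate([0, atan2(276, 805), 0]) cube([35, 37, 851]);
translate([0, 631, 0]) rotate([0, atan2(276, 805), 0]) cube([35, 37, 851]);
translate([637, 631, 0]) mirror([1, 0, 0]) rotate([0, atan2(276, 805), 0]) cube([35, 37, 851]);


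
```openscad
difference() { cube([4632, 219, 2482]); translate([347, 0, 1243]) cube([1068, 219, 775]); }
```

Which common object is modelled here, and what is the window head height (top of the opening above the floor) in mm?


A wall with a window opening. The window head height is 2018 mm.

A wall with a rectangular opening subtracted — a window. Sill at z = 1243, opening 775 mm tall, so the head is at 1243 + 775 = 2018 mm.


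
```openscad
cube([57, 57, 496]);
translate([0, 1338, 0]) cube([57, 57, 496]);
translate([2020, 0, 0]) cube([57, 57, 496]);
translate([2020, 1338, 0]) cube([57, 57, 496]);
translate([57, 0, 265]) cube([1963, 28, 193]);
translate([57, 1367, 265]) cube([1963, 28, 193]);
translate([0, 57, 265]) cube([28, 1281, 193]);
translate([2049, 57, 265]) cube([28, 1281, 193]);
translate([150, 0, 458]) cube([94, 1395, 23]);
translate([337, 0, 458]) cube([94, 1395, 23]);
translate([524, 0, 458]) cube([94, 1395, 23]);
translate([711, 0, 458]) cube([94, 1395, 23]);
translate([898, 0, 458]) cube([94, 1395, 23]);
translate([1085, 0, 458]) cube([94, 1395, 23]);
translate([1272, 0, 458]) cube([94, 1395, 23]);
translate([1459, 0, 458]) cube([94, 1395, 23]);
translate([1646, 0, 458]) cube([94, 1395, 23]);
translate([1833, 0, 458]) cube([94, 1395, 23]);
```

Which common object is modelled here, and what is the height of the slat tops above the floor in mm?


A bed frame. The slat-top height is 481 mm.

Four posts, four rails, and a row of slats — a bed frame. Slats sit on the rails at z = 265 + 193 = 458; with slat thickness 23, the top is 481 mm.


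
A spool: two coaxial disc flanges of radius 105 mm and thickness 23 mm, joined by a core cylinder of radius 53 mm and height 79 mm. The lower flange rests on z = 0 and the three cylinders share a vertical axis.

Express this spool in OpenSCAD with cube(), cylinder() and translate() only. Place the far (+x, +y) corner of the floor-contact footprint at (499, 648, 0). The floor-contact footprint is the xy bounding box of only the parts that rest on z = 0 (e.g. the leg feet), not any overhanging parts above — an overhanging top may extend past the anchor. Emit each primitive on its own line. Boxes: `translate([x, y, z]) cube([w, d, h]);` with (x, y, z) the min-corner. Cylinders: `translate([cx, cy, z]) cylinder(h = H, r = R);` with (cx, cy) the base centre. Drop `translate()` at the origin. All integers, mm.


translate([394, 543, 0]) cylinder(h = 23, r = 105);
translate([394, 543, 23]) cylinder(h = 79, r = 53);
translate([394, 543, 102]) cylinder(h = 23, r = 105);


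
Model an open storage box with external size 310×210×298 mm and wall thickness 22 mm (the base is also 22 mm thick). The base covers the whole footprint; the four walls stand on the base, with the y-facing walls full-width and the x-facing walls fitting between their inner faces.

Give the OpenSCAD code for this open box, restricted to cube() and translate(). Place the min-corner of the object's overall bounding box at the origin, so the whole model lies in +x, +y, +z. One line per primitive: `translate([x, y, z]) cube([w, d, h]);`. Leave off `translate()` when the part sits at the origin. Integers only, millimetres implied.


cube([310, 210, 22]);
translate([0, 0, 22]) cube([310, 22, 276]);
translate([0, 188, 22]) cube([310, 22, 276]);
translate([0, 22, 22]) cube([22, 166, 276]);
translate([288, 22, 22]) cube([22, 166, 276]);


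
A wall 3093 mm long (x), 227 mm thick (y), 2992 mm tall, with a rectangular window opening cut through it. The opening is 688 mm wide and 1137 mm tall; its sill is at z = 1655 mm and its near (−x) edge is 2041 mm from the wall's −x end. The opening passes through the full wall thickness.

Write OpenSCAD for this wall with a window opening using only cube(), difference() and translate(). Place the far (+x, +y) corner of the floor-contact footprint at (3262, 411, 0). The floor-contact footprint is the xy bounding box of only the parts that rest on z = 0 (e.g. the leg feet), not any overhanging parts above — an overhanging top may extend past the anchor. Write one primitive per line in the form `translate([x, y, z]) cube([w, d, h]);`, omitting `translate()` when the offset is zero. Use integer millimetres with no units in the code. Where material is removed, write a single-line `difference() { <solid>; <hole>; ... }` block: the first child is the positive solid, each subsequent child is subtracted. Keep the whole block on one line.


difference() { translate([169, 184, 0]) cube([3093, 227, 2992]); translate([2210, 184, 1655]) cube([688, 227, 1137]); }


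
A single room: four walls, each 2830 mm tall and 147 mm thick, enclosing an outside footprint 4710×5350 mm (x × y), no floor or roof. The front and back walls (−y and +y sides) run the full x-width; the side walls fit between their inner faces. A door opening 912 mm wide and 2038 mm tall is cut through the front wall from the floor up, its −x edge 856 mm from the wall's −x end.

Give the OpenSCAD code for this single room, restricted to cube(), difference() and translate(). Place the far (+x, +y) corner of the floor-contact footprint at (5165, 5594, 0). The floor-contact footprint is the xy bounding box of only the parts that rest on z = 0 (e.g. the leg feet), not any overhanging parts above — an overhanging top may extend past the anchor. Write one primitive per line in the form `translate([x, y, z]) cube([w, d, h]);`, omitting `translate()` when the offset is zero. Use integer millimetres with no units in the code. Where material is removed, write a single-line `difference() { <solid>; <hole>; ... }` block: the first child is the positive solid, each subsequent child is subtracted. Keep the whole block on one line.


difference() { translate([455, 244, 0]) cube([4710, 147, 2830]); translate([1311, 244, 0]) cube([912, 147, 2038]); }
translate([455, 5447, 0]) cube([4710, 147, 2830]);
translate([455, 391, 0]) cube([147, 5056, 2830]);
translate([5018, 391, 0]) cube([147, 5056, 2830]);


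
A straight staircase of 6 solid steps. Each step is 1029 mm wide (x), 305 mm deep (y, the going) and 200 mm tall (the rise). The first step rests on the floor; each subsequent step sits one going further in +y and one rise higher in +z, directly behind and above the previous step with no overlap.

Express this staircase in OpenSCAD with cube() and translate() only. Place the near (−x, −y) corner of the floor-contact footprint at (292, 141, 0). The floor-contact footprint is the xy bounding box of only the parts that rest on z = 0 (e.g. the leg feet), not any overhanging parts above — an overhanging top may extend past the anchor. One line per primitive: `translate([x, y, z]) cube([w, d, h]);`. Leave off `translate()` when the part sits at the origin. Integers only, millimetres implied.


translate([292, 141, 0]) cube([1029, 305, 200]);
translate([292, 446, 200]) cube([1029, 305, 200]);
translate([292, 751, 400]) cube([1029, 305, 200]);
translate([292, 1056, 600]) cube([1029, 305, 200]);
translate([292, 1361, 800]) cube([1029, 305, 200]);
translate([292, 1666, 1000]) cube([1029, 305, 200]);


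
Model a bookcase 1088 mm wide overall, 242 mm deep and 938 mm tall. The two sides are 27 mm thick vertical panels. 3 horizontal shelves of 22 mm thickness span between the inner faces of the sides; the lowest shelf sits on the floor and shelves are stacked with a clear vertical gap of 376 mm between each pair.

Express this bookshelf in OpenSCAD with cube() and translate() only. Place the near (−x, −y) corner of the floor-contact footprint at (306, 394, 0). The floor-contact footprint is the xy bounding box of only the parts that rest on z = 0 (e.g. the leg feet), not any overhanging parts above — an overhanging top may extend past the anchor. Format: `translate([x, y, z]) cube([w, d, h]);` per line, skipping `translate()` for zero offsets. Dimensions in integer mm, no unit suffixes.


translate([306, 394, 0]) cube([27, 242, 938]);
translate([1367, 394, 0]) cube([27, 242, 938]);
translate([333, 394, 0]) cube([1034, 242, 22]);
translate([333, 394, 398]) cube([1034, 242, 22]);
translate([333, 394, 796]) cube([1034, 242, 22]);


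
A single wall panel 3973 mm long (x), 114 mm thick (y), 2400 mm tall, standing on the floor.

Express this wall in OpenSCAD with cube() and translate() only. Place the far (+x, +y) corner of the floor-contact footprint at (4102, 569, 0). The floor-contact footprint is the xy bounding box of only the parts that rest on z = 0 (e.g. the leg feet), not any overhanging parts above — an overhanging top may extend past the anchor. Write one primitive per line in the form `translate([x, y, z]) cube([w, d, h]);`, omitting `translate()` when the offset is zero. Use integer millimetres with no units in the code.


translate([129, 455, 0]) cube([3973, 114, 2400]);


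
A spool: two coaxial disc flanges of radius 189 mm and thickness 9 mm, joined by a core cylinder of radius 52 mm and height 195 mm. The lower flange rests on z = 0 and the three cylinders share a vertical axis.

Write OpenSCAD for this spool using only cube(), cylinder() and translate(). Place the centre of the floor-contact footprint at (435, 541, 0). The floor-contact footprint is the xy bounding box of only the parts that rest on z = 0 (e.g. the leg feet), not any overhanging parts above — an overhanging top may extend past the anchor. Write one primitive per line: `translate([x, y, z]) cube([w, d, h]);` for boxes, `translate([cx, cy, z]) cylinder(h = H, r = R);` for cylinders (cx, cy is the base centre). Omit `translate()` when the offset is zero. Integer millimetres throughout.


translate([435, 541, 0]) cylinder(h = 9, r = 189);
translate([435, 541, 9]) cylinder(h = 195, r = 52);
translate([435, 541, 204]) cylinder(h = 9, r = 189);


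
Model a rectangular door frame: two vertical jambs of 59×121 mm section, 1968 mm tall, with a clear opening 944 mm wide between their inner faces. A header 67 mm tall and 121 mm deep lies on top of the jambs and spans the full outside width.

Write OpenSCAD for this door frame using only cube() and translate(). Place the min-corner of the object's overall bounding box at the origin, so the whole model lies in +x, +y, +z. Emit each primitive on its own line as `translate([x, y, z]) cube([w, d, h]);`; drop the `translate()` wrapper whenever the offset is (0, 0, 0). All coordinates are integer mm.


cube([59, 121, 1968]);
translate([1003, 0, 0]) cube([59, 121, 1968]);
translate([0, 0, 1968]) cube([1062, 121, 67]);


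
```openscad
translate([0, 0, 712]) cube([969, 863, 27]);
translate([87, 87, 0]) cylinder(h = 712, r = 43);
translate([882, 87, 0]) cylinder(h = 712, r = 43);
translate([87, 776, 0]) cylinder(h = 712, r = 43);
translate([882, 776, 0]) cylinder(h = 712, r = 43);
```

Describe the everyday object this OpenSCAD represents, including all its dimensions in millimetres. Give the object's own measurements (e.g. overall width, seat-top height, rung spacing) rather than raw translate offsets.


A table: top 969 mm (x) × 863 mm (y), 27 mm thick, upper face at z = 739 mm, on four round legs of 86 mm diameter, each leg's bounding box inset 44 mm from the nearest pair of top edges from z = 0 to the bottom of the top.


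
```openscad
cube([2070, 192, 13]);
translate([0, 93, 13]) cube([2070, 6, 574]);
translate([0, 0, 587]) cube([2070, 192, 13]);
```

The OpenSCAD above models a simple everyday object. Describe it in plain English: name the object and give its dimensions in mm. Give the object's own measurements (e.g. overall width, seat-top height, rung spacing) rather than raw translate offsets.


An I-beam lying along x, 2070 mm long. Overall section height 600 mm. Two flanges 192 mm wide (y) and 13 mm thick, one on the floor and one at the top; a web 6 mm thick runs between them, centred on the flange width.


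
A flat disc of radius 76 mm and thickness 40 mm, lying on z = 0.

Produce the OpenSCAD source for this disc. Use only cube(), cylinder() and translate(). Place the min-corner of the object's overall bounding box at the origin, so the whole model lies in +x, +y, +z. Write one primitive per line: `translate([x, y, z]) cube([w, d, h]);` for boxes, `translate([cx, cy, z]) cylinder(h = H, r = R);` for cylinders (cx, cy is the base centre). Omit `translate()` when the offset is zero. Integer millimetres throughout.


translate([76, 76, 0]) cylinder(h = 40, r = 76);


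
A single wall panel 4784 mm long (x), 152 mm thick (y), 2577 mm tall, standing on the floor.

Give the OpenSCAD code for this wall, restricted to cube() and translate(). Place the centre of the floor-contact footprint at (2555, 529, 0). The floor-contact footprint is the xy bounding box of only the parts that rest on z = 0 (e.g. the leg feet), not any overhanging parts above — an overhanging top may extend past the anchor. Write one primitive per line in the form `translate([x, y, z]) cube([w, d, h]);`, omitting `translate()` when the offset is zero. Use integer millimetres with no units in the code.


translate([163, 453, 0]) cube([4784, 152, 2577]);


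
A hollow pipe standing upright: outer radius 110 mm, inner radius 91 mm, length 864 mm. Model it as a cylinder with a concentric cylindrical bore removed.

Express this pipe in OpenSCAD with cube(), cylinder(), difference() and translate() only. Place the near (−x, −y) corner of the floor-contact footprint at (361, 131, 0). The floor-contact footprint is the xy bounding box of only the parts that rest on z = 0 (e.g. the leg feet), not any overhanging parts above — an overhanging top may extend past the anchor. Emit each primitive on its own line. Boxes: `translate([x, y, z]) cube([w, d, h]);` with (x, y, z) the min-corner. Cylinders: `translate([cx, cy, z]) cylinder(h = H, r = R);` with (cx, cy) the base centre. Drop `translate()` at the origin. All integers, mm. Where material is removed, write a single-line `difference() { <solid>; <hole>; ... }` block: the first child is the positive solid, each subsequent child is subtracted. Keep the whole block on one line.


difference() { translate([471, 241, 0]) cylinder(h = 864, r = 110); translate([471, 241, 0]) cylinder(h = 864, r = 91); }


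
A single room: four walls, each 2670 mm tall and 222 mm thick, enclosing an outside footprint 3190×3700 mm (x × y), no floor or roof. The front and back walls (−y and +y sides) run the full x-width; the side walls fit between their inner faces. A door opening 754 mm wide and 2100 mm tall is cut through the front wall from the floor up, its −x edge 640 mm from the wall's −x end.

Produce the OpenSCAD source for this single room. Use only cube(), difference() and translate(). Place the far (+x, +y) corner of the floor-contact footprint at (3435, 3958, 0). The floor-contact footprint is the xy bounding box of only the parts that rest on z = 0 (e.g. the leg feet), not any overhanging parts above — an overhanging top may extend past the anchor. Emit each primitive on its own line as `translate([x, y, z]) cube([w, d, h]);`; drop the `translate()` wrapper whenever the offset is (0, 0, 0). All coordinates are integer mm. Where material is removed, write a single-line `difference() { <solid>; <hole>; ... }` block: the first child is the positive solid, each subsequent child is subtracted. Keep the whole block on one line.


difference() { translate([245, 258, 0]) cube([3190, 222, 2670]); translate([885, 258, 0]) cube([754, 222, 2100]); }
translate([245, 3736, 0]) cube([3190, 222, 2670]);
translate([245, 480, 0]) cube([222, 3256, 2670]);
translate([3213, 480, 0]) cube([222, 3256, 2670]);


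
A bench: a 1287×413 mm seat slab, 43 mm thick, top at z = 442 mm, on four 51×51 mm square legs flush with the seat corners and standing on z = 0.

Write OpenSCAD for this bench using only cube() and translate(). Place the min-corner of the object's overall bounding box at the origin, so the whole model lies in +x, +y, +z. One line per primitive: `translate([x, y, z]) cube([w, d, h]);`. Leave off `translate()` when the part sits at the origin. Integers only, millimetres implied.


translate([0, 0, 399]) cube([1287, 413, 43]);
cube([51, 51, 399]);
translate([0, 362, 0]) cube([51, 51, 399]);
translate([1236, 0, 0]) cube([51, 51, 399]);
translate([1236, 362, 0]) cube([51, 51, 399]);


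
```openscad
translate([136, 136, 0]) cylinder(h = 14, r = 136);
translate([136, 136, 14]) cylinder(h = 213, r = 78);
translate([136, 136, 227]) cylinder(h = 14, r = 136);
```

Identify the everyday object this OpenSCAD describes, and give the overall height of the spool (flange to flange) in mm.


A spool. The overall height is 241 mm.

Three coaxial cylinders, large–small–large — a spool. Two 14 mm flanges and a 213 mm core give 14 + 213 + 14 = 241 mm.


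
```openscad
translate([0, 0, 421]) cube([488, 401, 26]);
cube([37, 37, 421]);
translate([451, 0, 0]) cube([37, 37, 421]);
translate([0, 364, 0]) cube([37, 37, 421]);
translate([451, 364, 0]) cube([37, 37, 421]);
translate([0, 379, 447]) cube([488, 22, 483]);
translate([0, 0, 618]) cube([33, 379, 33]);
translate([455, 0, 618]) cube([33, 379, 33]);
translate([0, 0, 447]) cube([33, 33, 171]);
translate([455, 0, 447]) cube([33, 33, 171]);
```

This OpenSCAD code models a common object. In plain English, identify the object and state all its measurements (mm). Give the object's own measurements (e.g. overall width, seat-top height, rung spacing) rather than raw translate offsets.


A chair. The seat is a 488×401×26 mm slab with its top at z = 447 mm, on four 37×37 mm corner legs (flush with the seat edges, standing on z = 0). A flat backrest 22 mm thick, 483 mm tall, spans the full seat width and rises from the seat top along its +y edge, rear face flush with the rear of the seat. Two armrests of 33×33 mm section run along each side from the seat's front edge to the front of the backrest, top faces 204 mm above the seat top and outer faces flush with the seat's x-edges; a 33×33 mm post under the front of each armrest stands on the seat at the front corner.


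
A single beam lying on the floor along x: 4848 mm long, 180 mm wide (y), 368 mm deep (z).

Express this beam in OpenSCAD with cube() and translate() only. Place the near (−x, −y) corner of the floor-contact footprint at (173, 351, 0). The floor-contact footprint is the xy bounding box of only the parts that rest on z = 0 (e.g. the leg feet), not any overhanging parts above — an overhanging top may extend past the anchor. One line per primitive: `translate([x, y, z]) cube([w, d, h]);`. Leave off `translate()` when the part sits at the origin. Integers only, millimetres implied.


translate([173, 351, 0]) cube([4848, 180, 368]);


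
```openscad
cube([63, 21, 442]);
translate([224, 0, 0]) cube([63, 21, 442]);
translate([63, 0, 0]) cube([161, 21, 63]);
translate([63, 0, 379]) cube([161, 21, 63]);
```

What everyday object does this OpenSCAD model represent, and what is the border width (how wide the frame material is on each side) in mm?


A picture frame. The border width is 63 mm.

Four thin pieces enclosing a rectangular opening — a picture frame. The two full-height stiles are 442 mm tall; the top rail sits at z = 379 and is 63 mm tall, so the border above the opening is 442 − 379 = 63 mm, matching the stile x-width.


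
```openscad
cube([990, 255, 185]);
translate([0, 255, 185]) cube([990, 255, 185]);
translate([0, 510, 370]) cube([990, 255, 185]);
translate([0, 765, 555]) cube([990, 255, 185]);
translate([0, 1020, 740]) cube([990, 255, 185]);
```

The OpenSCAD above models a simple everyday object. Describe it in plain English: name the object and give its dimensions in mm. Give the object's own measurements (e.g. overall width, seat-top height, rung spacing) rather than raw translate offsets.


A straight staircase of 5 solid steps. Each step is 990 mm wide (x), 255 mm deep (y, the going) and 185 mm tall (the rise). The first step rests on the floor; each subsequent step sits one going further in +y and one rise higher in +z, directly behind and above the previous step with no overlap.


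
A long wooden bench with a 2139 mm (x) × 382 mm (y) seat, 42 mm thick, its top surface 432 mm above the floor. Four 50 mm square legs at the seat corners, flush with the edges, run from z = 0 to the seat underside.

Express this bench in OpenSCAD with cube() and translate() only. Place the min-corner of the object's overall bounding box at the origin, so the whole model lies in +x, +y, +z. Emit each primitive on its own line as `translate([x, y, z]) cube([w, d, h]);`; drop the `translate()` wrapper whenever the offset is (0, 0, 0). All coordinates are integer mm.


// leg_h = 432 − 42 = 390
translate([0, 0, 390]) cube([2139, 382, 42]);
cube([50, 50, 390]);
translate([0, 332, 0]) cube([50, 50, 390]);
translate([2089, 0, 0]) cube([50, 50, 390]);
translate([2089, 332, 0]) cube([50, 50, 390]);


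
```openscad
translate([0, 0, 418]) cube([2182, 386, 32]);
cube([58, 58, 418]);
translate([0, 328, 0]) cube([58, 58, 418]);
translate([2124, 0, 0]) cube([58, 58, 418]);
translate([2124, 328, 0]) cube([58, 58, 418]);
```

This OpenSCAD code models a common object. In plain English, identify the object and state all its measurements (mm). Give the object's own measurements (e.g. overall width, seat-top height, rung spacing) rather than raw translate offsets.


A bench: a 2182×386 mm seat slab, 32 mm thick, top at z = 450 mm, on four 58×58 mm square legs flush with the seat corners and standing on z = 0.


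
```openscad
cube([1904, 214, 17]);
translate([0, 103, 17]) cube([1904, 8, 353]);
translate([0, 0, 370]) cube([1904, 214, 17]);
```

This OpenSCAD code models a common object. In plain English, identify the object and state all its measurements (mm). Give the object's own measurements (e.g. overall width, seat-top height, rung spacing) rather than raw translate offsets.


An I-beam lying along x, 1904 mm long. Overall section height 387 mm. Two flanges 214 mm wide (y) and 17 mm thick, one on the floor and one at the top; a web 8 mm thick runs between them, centred on the flange width.


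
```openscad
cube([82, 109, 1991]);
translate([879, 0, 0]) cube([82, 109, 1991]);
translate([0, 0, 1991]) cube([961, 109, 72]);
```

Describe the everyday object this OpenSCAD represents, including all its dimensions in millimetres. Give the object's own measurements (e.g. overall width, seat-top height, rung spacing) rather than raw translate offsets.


A door frame. The clear opening is 797 mm wide and 1991 mm high. Two 82 mm wide jambs, 109 mm deep, stand either side of the opening from the floor to the top of the opening. A 72 mm thick head sits across the top of both jambs, spanning the full outside width of the frame.


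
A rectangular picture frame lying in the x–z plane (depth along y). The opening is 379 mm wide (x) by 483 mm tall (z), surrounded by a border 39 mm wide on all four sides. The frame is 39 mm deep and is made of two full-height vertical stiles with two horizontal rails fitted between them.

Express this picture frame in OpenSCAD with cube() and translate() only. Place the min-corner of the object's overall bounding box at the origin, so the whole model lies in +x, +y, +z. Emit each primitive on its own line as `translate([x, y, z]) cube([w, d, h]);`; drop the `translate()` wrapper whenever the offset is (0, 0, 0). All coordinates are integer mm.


cube([39, 39, 561]);
translate([418, 0, 0]) cube([39, 39, 561]);
translate([39, 0, 0]) cube([379, 39, 39]);
translate([39, 0, 522]) cube([379, 39, 39]);


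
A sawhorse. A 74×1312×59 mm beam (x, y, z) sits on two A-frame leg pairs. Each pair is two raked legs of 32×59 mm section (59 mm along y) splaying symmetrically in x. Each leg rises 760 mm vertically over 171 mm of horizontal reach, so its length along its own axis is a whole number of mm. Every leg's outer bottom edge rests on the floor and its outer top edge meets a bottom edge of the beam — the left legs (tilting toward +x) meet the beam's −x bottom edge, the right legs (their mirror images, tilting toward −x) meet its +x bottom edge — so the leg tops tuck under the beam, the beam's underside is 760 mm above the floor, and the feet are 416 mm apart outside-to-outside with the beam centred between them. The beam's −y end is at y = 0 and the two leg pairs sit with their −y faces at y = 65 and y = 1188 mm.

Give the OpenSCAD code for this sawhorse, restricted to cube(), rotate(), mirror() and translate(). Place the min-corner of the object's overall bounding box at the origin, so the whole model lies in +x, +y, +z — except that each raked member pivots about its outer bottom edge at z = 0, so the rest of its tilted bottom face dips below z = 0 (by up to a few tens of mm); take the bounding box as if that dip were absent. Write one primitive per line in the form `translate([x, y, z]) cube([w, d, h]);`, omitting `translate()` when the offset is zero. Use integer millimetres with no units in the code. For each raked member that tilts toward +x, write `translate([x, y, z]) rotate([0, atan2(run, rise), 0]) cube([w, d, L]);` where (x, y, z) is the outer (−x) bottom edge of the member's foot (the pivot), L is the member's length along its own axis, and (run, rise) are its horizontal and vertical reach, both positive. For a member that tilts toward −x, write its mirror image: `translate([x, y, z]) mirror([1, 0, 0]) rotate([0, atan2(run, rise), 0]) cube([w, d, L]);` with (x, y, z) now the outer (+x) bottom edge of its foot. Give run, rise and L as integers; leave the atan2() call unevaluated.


// leg length = √(171² + 760²) = 779
// right-leg outer foot x = 2·171 + 74 = 416
// beam min-corner = (171, 0, 760)
translate([171, 0, 760]) cube([74, 1312, 59]);
translate([0, 65, 0]) rotate([0, atan2(171, 760), 0]) cube([32, 59, 779]);
translate([416, 65, 0]) mirror([1, 0, 0]) rotate([0, atan2(171, 760), 0]) cube([32, 59, 779]);
translate([0, 1188, 0]) rotate([0, atan2(171, 760), 0]) cube([32, 59, 779]);
translate([416, 1188, 0]) mirror([1, 0, 0]) rotate([0, atan2(171, 760), 0]) cube([32, 59, 779]);


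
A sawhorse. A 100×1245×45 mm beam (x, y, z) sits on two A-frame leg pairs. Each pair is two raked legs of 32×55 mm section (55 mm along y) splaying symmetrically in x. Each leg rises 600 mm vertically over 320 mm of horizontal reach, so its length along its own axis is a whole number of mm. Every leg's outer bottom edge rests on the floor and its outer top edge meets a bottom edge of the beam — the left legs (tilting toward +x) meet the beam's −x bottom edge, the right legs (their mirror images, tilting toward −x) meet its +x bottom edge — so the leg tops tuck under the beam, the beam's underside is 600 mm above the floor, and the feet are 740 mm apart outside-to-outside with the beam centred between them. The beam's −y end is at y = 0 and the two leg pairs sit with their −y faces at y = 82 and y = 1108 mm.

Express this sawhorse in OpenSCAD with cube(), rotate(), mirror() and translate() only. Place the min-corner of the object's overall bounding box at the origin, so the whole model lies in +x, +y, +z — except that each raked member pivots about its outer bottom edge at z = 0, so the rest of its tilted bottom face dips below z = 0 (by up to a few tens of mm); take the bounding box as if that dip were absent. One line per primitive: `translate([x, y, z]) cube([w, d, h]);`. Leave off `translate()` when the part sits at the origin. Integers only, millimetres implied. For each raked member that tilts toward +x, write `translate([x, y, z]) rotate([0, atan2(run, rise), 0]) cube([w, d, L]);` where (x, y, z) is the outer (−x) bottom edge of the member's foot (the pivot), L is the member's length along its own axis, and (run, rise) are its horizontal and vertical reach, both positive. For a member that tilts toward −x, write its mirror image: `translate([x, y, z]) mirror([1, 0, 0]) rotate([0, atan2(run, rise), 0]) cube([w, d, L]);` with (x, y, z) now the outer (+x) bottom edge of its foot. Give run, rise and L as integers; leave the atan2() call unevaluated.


translate([320, 0, 600]) cube([100, 1245, 45]);
translate([0, 82, 0]) rotate([0, atan2(320, 600), 0]) cube([32, 55, 680]);
translate([740, 82, 0]) mirror([1, 0, 0]) rotate([0, atan2(320, 600), 0]) cube([32, 55, 680]);
translate([0, 1108, 0]) rotate([0, atan2(320, 600), 0]) cube([32, 55, 680]);
translate([740, 1108, 0]) mirror([1, 0, 0]) rotate([0, atan2(320, 600), 0]) cube([32, 55, 680]);


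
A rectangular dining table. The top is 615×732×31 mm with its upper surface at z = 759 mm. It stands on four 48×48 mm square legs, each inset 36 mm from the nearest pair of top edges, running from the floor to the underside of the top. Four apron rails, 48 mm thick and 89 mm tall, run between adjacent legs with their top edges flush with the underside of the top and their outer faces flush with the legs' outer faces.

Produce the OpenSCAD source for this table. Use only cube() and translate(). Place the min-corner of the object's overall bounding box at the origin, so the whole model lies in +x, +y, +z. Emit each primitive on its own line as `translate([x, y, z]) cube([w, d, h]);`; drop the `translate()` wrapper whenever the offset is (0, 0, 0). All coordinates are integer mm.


// leg_h = 759 - 31 = 728
// apron z = 728 - 89 = 639
translate([0, 0, 728]) cube([615, 732, 31]);
translate([36, 36, 0]) cube([48, 48, 728]);
translate([531, 36, 0]) cube([48, 48, 728]);
translate([36, 648, 0]) cube([48, 48, 728]);
translate([531, 648, 0]) cube([48, 48, 728]);
translate([84, 36, 639]) cube([447, 48, 89]);
translate([84, 648, 639]) cube([447, 48, 89]);
translate([36, 84, 639]) cube([48, 564, 89]);
translate([531, 84, 639]) cube([48, 564, 89]);


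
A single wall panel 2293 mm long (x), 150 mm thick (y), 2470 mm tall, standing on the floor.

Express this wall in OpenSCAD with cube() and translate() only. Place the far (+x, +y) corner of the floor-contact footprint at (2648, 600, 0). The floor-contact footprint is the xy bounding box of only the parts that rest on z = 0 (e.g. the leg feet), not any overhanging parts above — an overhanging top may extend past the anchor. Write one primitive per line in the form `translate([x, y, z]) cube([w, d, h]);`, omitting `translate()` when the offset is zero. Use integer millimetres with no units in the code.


translate([355, 450, 0]) cube([2293, 150, 2470]);


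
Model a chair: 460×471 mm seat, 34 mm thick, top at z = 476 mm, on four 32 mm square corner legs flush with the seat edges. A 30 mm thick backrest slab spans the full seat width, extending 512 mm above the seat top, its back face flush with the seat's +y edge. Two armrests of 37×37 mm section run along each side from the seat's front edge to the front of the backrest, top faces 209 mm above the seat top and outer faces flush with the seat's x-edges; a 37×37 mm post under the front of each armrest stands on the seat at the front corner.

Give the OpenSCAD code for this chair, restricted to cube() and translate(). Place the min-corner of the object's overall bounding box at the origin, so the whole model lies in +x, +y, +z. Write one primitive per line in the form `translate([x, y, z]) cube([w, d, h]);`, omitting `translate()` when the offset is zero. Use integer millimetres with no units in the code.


// leg_h = 476 - 34 = 442
// arm post h = 209 - 37 = 172
translate([0, 0, 442]) cube([460, 471, 34]);
cube([32, 32, 442]);
translate([428, 0, 0]) cube([32, 32, 442]);
translate([0, 439, 0]) cube([32, 32, 442]);
translate([428, 439, 0]) cube([32, 32, 442]);
translate([0, 441, 476]) cube([460, 30, 512]);
translate([0, 0, 648]) cube([37, 441, 37]);
translate([423, 0, 648]) cube([37, 441, 37]);
translate([0, 0, 476]) cube([37, 37, 172]);
translate([423, 0, 476]) cube([37, 37, 172]);


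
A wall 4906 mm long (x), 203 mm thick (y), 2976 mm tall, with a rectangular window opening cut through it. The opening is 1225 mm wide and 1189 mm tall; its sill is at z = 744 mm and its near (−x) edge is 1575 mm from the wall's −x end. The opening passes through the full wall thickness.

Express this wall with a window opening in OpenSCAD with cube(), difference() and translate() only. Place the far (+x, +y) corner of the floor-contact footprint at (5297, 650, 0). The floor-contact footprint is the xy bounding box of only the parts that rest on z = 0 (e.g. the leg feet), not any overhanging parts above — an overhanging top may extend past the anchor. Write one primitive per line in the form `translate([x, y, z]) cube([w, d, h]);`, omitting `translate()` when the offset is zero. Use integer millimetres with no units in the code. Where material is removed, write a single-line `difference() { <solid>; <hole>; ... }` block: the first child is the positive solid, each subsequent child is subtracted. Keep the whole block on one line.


difference() { translate([391, 447, 0]) cube([4906, 203, 2976]); translate([1966, 447, 744]) cube([1225, 203, 1189]); }


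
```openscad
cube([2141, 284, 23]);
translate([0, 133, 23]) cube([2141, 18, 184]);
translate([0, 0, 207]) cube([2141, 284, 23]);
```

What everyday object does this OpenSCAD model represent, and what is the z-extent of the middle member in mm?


An I-beam. The web height is 184 mm.

Two wide flanges with a thin centred web — an I-beam. Overall 230 mm minus two 23 mm flanges gives a web of 230 − 2·23 = 184 mm.


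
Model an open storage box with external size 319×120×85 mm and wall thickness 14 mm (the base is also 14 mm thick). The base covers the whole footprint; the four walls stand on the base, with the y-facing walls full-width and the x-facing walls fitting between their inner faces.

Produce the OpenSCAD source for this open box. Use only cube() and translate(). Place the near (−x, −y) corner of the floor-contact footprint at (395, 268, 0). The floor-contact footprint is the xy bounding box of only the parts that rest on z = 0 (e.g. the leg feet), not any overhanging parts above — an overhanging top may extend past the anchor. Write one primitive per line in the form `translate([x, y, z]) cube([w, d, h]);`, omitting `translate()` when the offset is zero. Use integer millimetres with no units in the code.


translate([395, 268, 0]) cube([319, 120, 14]);
translate([395, 268, 14]) cube([319, 14, 71]);
translate([395, 374, 14]) cube([319, 14, 71]);
translate([395, 282, 14]) cube([14, 92, 71]);
translate([700, 282, 14]) cube([14, 92, 71]);


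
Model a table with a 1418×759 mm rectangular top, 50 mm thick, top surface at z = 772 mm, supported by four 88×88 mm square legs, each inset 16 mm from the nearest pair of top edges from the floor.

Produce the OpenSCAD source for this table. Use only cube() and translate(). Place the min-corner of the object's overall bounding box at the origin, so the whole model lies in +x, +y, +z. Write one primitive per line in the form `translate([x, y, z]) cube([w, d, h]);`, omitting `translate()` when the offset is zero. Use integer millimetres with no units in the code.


translate([0, 0, 722]) cube([1418, 759, 50]);
translate([16, 16, 0]) cube([88, 88, 722]);
translate([1314, 16, 0]) cube([88, 88, 722]);
translate([16, 655, 0]) cube([88, 88, 722]);
translate([1314, 655, 0]) cube([88, 88, 722]);


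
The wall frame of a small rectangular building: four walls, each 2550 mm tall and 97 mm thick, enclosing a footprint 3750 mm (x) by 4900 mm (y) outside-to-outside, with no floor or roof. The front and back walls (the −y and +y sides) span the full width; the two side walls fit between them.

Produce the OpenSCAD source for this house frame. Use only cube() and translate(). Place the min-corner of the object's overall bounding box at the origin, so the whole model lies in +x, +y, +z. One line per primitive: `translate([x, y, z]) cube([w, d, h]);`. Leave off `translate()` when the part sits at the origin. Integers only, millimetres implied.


cube([3750, 97, 2550]);
translate([0, 4803, 0]) cube([3750, 97, 2550]);
translate([0, 97, 0]) cube([97, 4706, 2550]);
translate([3653, 97, 0]) cube([97, 4706, 2550]);


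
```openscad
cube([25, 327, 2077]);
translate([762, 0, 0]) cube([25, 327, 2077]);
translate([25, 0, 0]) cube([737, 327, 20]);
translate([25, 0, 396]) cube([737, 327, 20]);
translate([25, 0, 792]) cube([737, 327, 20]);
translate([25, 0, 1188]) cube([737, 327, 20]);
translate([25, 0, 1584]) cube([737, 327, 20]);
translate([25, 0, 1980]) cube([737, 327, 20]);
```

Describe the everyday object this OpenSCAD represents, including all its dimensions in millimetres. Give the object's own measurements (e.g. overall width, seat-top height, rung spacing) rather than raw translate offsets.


An open bookshelf. Two side panels, each 25 mm thick, 327 mm deep and 2077 mm tall, stand 787 mm apart (outside-to-outside). Between them sit 6 shelves, each 20 mm thick and 327 mm deep, spanning the full gap between the sides. The bottom shelf rests on the floor (its underside at z = 0) and the clear gap between one shelf's top and the next shelf's underside is 376 mm.
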